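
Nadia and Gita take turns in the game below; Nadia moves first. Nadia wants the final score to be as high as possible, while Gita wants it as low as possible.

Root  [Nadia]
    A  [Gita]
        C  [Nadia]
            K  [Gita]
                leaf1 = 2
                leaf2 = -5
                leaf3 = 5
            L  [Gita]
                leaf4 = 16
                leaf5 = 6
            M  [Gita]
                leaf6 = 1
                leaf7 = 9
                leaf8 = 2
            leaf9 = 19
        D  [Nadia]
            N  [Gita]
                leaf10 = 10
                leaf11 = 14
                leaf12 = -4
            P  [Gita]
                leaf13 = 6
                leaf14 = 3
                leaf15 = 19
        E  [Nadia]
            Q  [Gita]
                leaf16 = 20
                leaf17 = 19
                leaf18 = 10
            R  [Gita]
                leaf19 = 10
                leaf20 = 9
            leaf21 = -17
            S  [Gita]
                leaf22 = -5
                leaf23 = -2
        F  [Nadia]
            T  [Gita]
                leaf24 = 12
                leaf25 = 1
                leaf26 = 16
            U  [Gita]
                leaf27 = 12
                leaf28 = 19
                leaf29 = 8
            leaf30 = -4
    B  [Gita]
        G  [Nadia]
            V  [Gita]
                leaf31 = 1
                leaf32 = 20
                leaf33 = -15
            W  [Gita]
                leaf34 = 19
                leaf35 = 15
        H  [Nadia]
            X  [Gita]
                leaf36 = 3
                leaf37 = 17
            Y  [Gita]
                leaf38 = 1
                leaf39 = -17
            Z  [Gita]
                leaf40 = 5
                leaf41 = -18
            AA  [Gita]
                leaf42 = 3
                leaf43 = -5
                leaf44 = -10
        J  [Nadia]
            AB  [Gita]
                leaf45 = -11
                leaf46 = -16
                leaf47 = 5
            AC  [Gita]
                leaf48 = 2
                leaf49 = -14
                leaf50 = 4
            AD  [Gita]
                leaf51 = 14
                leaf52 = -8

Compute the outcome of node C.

19

K (Gita): min(2, -5, 5) = -5
L (Gita): min(16, 6) = 6
M (Gita): min(1, 9, 2) = 1
C (Nadia): max(-5, 6, 1, 19) = 19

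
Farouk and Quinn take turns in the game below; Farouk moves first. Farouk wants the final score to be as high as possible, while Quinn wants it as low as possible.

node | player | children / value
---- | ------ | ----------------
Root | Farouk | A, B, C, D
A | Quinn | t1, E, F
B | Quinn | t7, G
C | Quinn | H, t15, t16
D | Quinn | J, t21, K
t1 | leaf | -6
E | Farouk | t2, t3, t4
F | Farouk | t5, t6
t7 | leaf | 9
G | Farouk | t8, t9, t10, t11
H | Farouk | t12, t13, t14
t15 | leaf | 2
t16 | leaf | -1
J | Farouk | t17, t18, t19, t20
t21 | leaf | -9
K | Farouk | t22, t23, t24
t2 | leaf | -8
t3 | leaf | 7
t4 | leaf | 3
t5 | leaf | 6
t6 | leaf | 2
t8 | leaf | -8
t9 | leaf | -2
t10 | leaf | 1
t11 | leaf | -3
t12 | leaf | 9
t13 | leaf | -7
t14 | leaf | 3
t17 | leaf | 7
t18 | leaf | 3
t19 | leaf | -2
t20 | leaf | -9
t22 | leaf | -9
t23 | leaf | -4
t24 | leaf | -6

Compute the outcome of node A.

E (Farouk): max(-8, 7, 3) = 7
F (Farouk): max(6, 2) = 6
A (Quinn): min(-6, 7, 6) = -6

-6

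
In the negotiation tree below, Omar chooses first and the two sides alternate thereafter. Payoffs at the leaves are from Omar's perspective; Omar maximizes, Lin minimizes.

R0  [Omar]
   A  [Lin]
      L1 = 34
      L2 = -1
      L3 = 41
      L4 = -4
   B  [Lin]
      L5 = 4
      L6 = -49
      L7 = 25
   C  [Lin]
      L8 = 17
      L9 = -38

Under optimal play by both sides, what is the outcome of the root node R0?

A (Lin): min(34, -1, 41, -4) = -4
B (Lin): min(4, -49, 25) = -49
C (Lin): min(17, -38) = -38
R0 (Omar): max(-4, -49, -38) = -4

-4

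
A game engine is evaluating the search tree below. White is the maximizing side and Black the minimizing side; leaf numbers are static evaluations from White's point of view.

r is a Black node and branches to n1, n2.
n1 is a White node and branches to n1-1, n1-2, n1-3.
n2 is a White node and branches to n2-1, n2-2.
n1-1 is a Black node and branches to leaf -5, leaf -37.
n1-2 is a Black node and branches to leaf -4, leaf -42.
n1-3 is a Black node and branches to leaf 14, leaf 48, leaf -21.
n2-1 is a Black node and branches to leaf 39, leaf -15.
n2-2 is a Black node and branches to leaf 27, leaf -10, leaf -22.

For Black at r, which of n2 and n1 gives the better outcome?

n2-1 (Black): min(39, -15) = -15
n2-2 (Black): min(27, -10, -22) = -22
n2 (White): max(-15, -22) = -15
n1-1 (Black): min(-5, -37) = -37
n1-2 (Black): min(-4, -42) = -42
n1-3 (Black): min(14, 48, -21) = -21
n1 (White): max(-37, -42, -21) = -21
Black prefers the lower value; n2=-15, n1=-21. n1 is better since -21 < -15.

n1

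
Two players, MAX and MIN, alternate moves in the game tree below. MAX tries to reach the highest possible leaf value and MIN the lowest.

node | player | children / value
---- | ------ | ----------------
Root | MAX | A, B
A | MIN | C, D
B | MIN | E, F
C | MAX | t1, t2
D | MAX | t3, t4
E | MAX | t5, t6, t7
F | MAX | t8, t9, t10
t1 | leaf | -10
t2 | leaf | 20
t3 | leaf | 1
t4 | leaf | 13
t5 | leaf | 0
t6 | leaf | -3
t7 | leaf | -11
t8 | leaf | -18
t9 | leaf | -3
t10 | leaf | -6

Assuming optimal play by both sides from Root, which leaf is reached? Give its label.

t4

C (MAX): max(-10, 20) = 20
D (MAX): max(1, 13) = 13
A (MIN): min(20, 13) = 13
E (MAX): max(0, -3, -11) = 0
F (MAX): max(-18, -3, -6) = -3
B (MIN): min(0, -3) = -3
Root (MAX): max(13, -3) = 13
At Root, MAX picks A (highest: 13).
At A, MIN picks D (lowest: 13).
At D, MAX picks t4 (highest: 13).
Terminal value 13.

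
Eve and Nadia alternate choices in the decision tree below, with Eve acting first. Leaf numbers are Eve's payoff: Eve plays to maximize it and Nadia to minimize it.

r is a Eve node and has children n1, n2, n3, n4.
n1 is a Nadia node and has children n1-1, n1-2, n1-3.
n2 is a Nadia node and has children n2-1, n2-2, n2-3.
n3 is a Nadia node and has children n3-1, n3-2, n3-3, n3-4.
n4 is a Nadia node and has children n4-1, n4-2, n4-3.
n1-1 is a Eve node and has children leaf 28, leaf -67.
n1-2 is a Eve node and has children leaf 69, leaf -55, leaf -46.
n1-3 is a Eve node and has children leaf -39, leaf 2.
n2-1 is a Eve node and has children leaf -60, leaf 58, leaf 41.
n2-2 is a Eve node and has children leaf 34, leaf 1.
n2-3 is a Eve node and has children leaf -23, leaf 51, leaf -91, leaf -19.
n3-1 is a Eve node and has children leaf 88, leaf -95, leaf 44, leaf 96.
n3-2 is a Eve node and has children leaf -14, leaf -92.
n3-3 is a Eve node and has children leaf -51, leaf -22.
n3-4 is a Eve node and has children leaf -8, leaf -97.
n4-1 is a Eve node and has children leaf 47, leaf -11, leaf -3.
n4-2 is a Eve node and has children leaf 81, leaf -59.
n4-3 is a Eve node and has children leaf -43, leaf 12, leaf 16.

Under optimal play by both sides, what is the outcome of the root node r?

n1-1 (Eve): max(28, -67) = 28
n1-2 (Eve): max(69, -55, -46) = 69
n1-3 (Eve): max(-39, 2) = 2
n1 (Nadia): min(28, 69, 2) = 2
n2-1 (Eve): max(-60, 58, 41) = 58
n2-2 (Eve): max(34, 1) = 34
n2-3 (Eve): max(-23, 51, -91, -19) = 51
n2 (Nadia): min(58, 34, 51) = 34
n3-1 (Eve): max(88, -95, 44, 96) = 96
n3-2 (Eve): max(-14, -92) = -14
n3-3 (Eve): max(-51, -22) = -22
n3-4 (Eve): max(-8, -97) = -8
n3 (Nadia): min(96, -14, -22, -8) = -22
n4-1 (Eve): max(47, -11, -3) = 47
n4-2 (Eve): max(81, -59) = 81
n4-3 (Eve): max(-43, 12, 16) = 16
n4 (Nadia): min(47, 81, 16) = 16
r (Eve): max(2, 34, -22, 16) = 34

34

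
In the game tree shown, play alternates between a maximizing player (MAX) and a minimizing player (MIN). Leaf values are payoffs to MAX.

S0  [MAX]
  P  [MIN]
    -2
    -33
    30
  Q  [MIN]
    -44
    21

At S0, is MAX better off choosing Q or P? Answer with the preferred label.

Q (MIN): min(-44, 21) = -44
P (MIN): min(-2, -33, 30) = -33
MAX prefers the higher value; Q=-44, P=-33. P is better since -33 > -44.

P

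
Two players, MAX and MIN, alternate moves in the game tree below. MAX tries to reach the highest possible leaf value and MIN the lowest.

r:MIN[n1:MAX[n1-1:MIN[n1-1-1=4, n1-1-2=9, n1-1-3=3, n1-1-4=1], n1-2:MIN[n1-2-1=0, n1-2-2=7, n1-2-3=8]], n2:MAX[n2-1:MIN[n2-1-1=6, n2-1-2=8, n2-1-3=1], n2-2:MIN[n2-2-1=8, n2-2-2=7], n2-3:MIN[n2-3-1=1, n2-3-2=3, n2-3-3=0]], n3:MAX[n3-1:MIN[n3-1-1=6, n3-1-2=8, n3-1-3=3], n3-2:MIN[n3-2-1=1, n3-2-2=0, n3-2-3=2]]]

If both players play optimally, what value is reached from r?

n1-1 (MIN): min(4, 9, 3, 1) = 1
n1-2 (MIN): min(0, 7, 8) = 0
n1 (MAX): max(1, 0) = 1
n2-1 (MIN): min(6, 8, 1) = 1
n2-2 (MIN): min(8, 7) = 7
n2-3 (MIN): min(1, 3, 0) = 0
n2 (MAX): max(1, 7, 0) = 7
n3-1 (MIN): min(6, 8, 3) = 3
n3-2 (MIN): min(1, 0, 2) = 0
n3 (MAX): max(3, 0) = 3
r (MIN): min(1, 7, 3) = 1

1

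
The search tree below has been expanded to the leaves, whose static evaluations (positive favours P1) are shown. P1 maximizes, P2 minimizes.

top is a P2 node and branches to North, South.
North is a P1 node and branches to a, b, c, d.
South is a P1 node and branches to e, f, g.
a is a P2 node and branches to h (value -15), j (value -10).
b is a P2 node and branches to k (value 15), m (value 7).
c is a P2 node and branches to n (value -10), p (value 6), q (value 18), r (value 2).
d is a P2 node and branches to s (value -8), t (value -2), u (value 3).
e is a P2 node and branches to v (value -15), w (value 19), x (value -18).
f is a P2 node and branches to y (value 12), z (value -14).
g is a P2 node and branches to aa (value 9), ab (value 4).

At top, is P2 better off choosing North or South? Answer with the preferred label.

a (P2): min(-15, -10) = -15
b (P2): min(15, 7) = 7
c (P2): min(-10, 6, 18, 2) = -10
d (P2): min(-8, -2, 3) = -8
North (P1): max(-15, 7, -10, -8) = 7
e (P2): min(-15, 19, -18) = -18
f (P2): min(12, -14) = -14
g (P2): min(9, 4) = 4
South (P1): max(-18, -14, 4) = 4
P2 prefers the lower value; North=7, South=4. South is better since 4 < 7.

South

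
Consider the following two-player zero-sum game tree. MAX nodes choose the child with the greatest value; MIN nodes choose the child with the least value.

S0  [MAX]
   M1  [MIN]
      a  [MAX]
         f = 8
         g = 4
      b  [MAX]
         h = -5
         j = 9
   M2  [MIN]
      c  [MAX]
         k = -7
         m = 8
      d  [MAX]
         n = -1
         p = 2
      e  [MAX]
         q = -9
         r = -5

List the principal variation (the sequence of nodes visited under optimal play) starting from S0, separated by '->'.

S0 -> M1 -> a -> f

a (MAX): max(8, 4) = 8
b (MAX): max(-5, 9) = 9
M1 (MIN): min(8, 9) = 8
c (MAX): max(-7, 8) = 8
d (MAX): max(-1, 2) = 2
e (MAX): max(-9, -5) = -5
M2 (MIN): min(8, 2, -5) = -5
S0 (MAX): max(8, -5) = 8
At S0, MAX picks M1 (highest: 8).
At M1, MIN picks a (lowest: 8).
At a, MAX picks f (highest: 8).
Terminal value 8.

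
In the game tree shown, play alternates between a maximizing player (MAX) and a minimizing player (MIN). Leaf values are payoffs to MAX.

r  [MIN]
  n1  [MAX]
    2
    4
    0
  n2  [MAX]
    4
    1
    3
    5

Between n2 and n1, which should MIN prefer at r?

n2 (MAX): max(4, 1, 3, 5) = 5
n1 (MAX): max(2, 4, 0) = 4
MIN prefers the lower value; n2=5, n1=4. n1 is better since 4 < 5.

n1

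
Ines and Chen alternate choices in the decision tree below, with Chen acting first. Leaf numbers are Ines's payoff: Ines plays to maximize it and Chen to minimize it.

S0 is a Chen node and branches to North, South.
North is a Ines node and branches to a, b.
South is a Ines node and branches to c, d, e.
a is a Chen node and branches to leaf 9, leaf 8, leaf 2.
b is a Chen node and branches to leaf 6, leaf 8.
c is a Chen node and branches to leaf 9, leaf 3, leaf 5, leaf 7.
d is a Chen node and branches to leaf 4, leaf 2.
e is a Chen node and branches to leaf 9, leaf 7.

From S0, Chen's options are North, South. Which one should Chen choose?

North

a (Chen): min(9, 8, 2) = 2
b (Chen): min(6, 8) = 6
North (Ines): max(2, 6) = 6
c (Chen): min(9, 3, 5, 7) = 3
d (Chen): min(4, 2) = 2
e (Chen): min(9, 7) = 7
South (Ines): max(3, 2, 7) = 7
S0 (Chen): min(6, 7) = 6
Chen at S0 wants the lowest of {North=6, South=7}, so chooses North.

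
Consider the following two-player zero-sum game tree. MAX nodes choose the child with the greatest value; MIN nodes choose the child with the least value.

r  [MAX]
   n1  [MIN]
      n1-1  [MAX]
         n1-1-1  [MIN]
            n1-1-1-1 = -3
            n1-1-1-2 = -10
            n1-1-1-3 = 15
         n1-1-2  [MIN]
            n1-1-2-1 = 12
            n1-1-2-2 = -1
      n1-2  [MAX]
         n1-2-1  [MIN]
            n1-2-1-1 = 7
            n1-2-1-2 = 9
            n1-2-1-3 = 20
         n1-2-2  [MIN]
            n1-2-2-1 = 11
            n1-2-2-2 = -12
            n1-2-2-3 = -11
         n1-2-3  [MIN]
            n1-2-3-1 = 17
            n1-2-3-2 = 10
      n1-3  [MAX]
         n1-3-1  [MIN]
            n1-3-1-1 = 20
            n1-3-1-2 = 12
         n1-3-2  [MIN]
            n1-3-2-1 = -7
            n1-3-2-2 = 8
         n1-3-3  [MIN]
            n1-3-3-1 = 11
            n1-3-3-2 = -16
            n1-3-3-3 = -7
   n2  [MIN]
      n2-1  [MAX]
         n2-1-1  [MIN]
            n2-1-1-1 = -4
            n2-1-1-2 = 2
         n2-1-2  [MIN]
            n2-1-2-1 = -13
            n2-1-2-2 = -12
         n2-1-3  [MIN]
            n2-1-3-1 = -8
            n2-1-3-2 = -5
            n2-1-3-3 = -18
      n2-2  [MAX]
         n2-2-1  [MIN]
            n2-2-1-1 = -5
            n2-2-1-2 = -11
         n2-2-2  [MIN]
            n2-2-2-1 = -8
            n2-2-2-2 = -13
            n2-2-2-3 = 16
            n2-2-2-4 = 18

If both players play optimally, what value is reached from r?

n1-1-1 (MIN): min(-3, -10, 15) = -10
n1-1-2 (MIN): min(12, -1) = -1
n1-1 (MAX): max(-10, -1) = -1
n1-2-1 (MIN): min(7, 9, 20) = 7
n1-2-2 (MIN): min(11, -12, -11) = -12
n1-2-3 (MIN): min(17, 10) = 10
n1-2 (MAX): max(7, -12, 10) = 10
n1-3-1 (MIN): min(20, 12) = 12
n1-3-2 (MIN): min(-7, 8) = -7
n1-3-3 (MIN): min(11, -16, -7) = -16
n1-3 (MAX): max(12, -7, -16) = 12
n1 (MIN): min(-1, 10, 12) = -1
n2-1-1 (MIN): min(-4, 2) = -4
n2-1-2 (MIN): min(-13, -12) = -13
n2-1-3 (MIN): min(-8, -5, -18) = -18
n2-1 (MAX): max(-4, -13, -18) = -4
n2-2-1 (MIN): min(-5, -11) = -11
n2-2-2 (MIN): min(-8, -13, 16, 18) = -13
n2-2 (MAX): max(-11, -13) = -11
n2 (MIN): min(-4, -11) = -11
r (MAX): max(-1, -11) = -1

-1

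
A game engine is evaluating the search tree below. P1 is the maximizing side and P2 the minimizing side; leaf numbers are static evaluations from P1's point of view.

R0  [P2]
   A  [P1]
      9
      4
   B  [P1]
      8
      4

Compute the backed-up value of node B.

8

B (P1): max(8, 4) = 8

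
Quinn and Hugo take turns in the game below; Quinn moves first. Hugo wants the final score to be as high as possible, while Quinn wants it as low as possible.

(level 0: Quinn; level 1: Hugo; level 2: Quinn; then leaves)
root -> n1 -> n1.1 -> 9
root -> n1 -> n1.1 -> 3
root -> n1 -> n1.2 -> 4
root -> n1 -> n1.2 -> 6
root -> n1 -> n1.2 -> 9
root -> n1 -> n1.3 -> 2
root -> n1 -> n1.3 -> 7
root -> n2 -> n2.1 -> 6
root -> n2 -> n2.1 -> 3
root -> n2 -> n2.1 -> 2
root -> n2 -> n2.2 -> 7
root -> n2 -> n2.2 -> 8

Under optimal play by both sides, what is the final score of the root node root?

4

n1.1 (Quinn): min(9, 3) = 3
n1.2 (Quinn): min(4, 6, 9) = 4
n1.3 (Quinn): min(2, 7) = 2
n1 (Hugo): max(3, 4, 2) = 4
n2.1 (Quinn): min(6, 3, 2) = 2
n2.2 (Quinn): min(7, 8) = 7
n2 (Hugo): max(2, 7) = 7
root (Quinn): min(4, 7) = 4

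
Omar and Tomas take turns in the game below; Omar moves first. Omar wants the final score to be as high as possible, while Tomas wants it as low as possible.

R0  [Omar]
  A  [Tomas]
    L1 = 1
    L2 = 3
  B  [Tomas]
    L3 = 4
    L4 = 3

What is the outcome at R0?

3

A (Tomas): min(1, 3) = 1
B (Tomas): min(4, 3) = 3
R0 (Omar): max(1, 3) = 3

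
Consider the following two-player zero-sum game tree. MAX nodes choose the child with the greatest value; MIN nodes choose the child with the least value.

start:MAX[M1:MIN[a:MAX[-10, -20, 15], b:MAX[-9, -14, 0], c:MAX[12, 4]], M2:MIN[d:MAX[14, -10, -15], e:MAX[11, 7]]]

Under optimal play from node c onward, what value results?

c (MAX): max(12, 4) = 12

12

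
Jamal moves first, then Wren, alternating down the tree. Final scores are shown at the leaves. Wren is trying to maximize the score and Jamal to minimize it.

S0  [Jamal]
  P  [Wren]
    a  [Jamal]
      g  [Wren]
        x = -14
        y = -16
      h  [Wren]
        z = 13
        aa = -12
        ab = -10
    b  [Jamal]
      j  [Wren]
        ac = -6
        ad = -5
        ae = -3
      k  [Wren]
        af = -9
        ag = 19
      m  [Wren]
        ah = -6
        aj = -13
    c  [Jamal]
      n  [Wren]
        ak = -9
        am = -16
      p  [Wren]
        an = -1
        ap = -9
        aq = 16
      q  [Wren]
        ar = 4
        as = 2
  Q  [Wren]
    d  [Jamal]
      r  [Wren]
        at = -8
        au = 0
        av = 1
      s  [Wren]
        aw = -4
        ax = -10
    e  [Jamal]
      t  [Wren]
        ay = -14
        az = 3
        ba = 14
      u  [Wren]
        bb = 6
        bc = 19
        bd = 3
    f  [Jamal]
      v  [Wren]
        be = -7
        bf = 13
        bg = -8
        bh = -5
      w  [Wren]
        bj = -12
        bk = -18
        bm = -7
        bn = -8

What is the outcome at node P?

-6

g (Wren): max(-14, -16) = -14
h (Wren): max(13, -12, -10) = 13
a (Jamal): min(-14, 13) = -14
j (Wren): max(-6, -5, -3) = -3
k (Wren): max(-9, 19) = 19
m (Wren): max(-6, -13) = -6
b (Jamal): min(-3, 19, -6) = -6
n (Wren): max(-9, -16) = -9
p (Wren): max(-1, -9, 16) = 16
q (Wren): max(4, 2) = 4
c (Jamal): min(-9, 16, 4) = -9
P (Wren): max(-14, -6, -9) = -6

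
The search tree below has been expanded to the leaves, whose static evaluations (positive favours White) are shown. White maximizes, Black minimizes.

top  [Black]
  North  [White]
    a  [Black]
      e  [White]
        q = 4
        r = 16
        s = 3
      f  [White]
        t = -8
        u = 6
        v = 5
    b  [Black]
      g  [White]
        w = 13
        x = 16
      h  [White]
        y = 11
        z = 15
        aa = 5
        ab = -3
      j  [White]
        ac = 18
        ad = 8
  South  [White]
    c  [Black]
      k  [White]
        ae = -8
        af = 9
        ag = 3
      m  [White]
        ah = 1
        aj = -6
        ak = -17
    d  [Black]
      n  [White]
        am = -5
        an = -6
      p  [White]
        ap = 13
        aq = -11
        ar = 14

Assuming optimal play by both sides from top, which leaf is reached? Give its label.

e (White): max(4, 16, 3) = 16
f (White): max(-8, 6, 5) = 6
a (Black): min(16, 6) = 6
g (White): max(13, 16) = 16
h (White): max(11, 15, 5, -3) = 15
j (White): max(18, 8) = 18
b (Black): min(16, 15, 18) = 15
North (White): max(6, 15) = 15
k (White): max(-8, 9, 3) = 9
m (White): max(1, -6, -17) = 1
c (Black): min(9, 1) = 1
n (White): max(-5, -6) = -5
p (White): max(13, -11, 14) = 14
d (Black): min(-5, 14) = -5
South (White): max(1, -5) = 1
top (Black): min(15, 1) = 1
At top, Black picks South (lowest: 1).
At South, White picks c (highest: 1).
At c, Black picks m (lowest: 1).
At m, White picks ah (highest: 1).
Terminal value 1.

ah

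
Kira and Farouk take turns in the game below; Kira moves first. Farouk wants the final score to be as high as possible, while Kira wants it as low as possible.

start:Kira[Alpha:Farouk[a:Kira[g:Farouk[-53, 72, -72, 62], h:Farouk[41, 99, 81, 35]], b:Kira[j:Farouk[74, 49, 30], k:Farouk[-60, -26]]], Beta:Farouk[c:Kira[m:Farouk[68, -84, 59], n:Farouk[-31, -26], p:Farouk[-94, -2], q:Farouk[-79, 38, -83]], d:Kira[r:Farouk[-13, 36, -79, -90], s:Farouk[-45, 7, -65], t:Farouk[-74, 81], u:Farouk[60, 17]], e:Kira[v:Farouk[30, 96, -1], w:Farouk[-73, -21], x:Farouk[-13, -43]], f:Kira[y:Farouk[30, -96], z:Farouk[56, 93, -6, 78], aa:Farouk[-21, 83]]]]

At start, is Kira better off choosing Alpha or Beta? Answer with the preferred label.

g (Farouk): max(-53, 72, -72, 62) = 72
h (Farouk): max(41, 99, 81, 35) = 99
a (Kira): min(72, 99) = 72
j (Farouk): max(74, 49, 30) = 74
k (Farouk): max(-60, -26) = -26
b (Kira): min(74, -26) = -26
Alpha (Farouk): max(72, -26) = 72
m (Farouk): max(68, -84, 59) = 68
n (Farouk): max(-31, -26) = -26
p (Farouk): max(-94, -2) = -2
q (Farouk): max(-79, 38, -83) = 38
c (Kira): min(68, -26, -2, 38) = -26
r (Farouk): max(-13, 36, -79, -90) = 36
s (Farouk): max(-45, 7, -65) = 7
t (Farouk): max(-74, 81) = 81
u (Farouk): max(60, 17) = 60
d (Kira): min(36, 7, 81, 60) = 7
v (Farouk): max(30, 96, -1) = 96
w (Farouk): max(-73, -21) = -21
x (Farouk): max(-13, -43) = -13
e (Kira): min(96, -21, -13) = -21
y (Farouk): max(30, -96) = 30
z (Farouk): max(56, 93, -6, 78) = 93
aa (Farouk): max(-21, 83) = 83
f (Kira): min(30, 93, 83) = 30
Beta (Farouk): max(-26, 7, -21, 30) = 30
Kira prefers the lower value; Alpha=72, Beta=30. Beta is better since 30 < 72.

Beta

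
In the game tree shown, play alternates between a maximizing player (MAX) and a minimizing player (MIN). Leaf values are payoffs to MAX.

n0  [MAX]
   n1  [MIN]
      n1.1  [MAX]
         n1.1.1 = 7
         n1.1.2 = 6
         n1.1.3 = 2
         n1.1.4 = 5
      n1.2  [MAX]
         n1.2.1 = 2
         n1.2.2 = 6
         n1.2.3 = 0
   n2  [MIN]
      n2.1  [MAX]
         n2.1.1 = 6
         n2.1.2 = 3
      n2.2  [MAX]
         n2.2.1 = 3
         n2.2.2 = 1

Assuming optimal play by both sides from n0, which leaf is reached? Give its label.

n1.2.2

n1.1 (MAX): max(7, 6, 2, 5) = 7
n1.2 (MAX): max(2, 6, 0) = 6
n1 (MIN): min(7, 6) = 6
n2.1 (MAX): max(6, 3) = 6
n2.2 (MAX): max(3, 1) = 3
n2 (MIN): min(6, 3) = 3
n0 (MAX): max(6, 3) = 6
At n0, MAX picks n1 (highest: 6).
At n1, MIN picks n1.2 (lowest: 6).
At n1.2, MAX picks n1.2.2 (highest: 6).
Terminal value 6.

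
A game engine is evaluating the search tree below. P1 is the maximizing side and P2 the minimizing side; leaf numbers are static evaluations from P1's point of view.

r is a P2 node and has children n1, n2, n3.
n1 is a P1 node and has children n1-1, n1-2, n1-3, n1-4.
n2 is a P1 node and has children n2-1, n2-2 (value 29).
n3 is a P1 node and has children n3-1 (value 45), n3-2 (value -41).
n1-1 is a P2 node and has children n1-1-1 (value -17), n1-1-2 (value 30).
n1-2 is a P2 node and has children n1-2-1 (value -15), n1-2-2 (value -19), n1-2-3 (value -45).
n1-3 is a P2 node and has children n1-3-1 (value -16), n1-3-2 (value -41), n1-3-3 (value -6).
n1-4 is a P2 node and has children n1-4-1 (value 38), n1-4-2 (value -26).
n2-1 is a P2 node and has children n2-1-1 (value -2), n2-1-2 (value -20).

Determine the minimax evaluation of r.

-17

n1-1 (P2): min(-17, 30) = -17
n1-2 (P2): min(-15, -19, -45) = -45
n1-3 (P2): min(-16, -41, -6) = -41
n1-4 (P2): min(38, -26) = -26
n1 (P1): max(-17, -45, -41, -26) = -17
n2-1 (P2): min(-2, -20) = -20
n2 (P1): max(-20, 29) = 29
n3 (P1): max(45, -41) = 45
r (P2): min(-17, 29, 45) = -17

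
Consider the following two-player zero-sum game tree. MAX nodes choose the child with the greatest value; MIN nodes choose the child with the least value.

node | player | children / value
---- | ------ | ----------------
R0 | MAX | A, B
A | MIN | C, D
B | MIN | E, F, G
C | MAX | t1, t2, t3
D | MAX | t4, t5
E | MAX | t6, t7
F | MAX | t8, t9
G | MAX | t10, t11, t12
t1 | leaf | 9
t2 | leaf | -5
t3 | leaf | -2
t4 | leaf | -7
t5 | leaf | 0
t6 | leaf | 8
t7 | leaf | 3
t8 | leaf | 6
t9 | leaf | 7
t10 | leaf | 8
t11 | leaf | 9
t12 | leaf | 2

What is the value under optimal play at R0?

C (MAX): max(9, -5, -2) = 9
D (MAX): max(-7, 0) = 0
A (MIN): min(9, 0) = 0
E (MAX): max(8, 3) = 8
F (MAX): max(6, 7) = 7
G (MAX): max(8, 9, 2) = 9
B (MIN): min(8, 7, 9) = 7
R0 (MAX): max(0, 7) = 7

7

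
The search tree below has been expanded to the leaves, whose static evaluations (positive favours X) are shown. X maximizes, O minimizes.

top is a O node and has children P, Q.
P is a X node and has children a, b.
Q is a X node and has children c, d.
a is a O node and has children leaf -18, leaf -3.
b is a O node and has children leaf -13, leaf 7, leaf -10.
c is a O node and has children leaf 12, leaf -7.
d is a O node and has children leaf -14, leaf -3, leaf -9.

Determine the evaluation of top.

a (O): min(-18, -3) = -18
b (O): min(-13, 7, -10) = -13
P (X): max(-18, -13) = -13
c (O): min(12, -7) = -7
d (O): min(-14, -3, -9) = -14
Q (X): max(-7, -14) = -7
top (O): min(-13, -7) = -13

-13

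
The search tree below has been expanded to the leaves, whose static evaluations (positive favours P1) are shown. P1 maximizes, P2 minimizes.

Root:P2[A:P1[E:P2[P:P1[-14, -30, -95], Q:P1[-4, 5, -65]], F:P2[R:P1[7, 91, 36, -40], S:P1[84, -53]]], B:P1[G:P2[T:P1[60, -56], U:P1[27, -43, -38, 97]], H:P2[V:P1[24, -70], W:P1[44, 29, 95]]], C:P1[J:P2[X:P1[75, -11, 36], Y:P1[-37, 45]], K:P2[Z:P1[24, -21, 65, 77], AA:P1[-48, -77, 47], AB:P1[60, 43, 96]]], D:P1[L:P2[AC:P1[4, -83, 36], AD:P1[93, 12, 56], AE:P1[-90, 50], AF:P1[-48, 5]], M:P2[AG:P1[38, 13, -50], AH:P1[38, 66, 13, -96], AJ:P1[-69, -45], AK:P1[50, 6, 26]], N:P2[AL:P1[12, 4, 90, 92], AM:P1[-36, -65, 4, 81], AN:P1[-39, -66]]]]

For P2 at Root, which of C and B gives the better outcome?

X (P1): max(75, -11, 36) = 75
Y (P1): max(-37, 45) = 45
J (P2): min(75, 45) = 45
Z (P1): max(24, -21, 65, 77) = 77
AA (P1): max(-48, -77, 47) = 47
AB (P1): max(60, 43, 96) = 96
K (P2): min(77, 47, 96) = 47
C (P1): max(45, 47) = 47
T (P1): max(60, -56) = 60
U (P1): max(27, -43, -38, 97) = 97
G (P2): min(60, 97) = 60
V (P1): max(24, -70) = 24
W (P1): max(44, 29, 95) = 95
H (P2): min(24, 95) = 24
B (P1): max(60, 24) = 60
P2 prefers the lower value; C=47, B=60. C is better since 47 < 60.

C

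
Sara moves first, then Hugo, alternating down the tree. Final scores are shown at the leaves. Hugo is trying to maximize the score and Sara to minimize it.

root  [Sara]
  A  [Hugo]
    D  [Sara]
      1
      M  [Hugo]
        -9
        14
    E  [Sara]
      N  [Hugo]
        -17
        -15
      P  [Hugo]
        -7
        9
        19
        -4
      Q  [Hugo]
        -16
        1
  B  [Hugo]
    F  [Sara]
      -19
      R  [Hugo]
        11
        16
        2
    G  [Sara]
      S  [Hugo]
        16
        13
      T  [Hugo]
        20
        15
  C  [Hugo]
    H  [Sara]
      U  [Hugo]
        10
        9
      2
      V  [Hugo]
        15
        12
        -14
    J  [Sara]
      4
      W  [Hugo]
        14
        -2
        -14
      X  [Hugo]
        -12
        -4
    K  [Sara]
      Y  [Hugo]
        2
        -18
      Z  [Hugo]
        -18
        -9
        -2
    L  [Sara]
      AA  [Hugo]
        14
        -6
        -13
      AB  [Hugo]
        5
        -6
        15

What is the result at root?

M (Hugo): max(-9, 14) = 14
D (Sara): min(1, 14) = 1
N (Hugo): max(-17, -15) = -15
P (Hugo): max(-7, 9, 19, -4) = 19
Q (Hugo): max(-16, 1) = 1
E (Sara): min(-15, 19, 1) = -15
A (Hugo): max(1, -15) = 1
R (Hugo): max(11, 16, 2) = 16
F (Sara): min(-19, 16) = -19
S (Hugo): max(16, 13) = 16
T (Hugo): max(20, 15) = 20
G (Sara): min(16, 20) = 16
B (Hugo): max(-19, 16) = 16
U (Hugo): max(10, 9) = 10
V (Hugo): max(15, 12, -14) = 15
H (Sara): min(10, 2, 15) = 2
W (Hugo): max(14, -2, -14) = 14
X (Hugo): max(-12, -4) = -4
J (Sara): min(4, 14, -4) = -4
Y (Hugo): max(2, -18) = 2
Z (Hugo): max(-18, -9, -2) = -2
K (Sara): min(2, -2) = -2
AA (Hugo): max(14, -6, -13) = 14
AB (Hugo): max(5, -6, 15) = 15
L (Sara): min(14, 15) = 14
C (Hugo): max(2, -4, -2, 14) = 14
root (Sara): min(1, 16, 14) = 1

1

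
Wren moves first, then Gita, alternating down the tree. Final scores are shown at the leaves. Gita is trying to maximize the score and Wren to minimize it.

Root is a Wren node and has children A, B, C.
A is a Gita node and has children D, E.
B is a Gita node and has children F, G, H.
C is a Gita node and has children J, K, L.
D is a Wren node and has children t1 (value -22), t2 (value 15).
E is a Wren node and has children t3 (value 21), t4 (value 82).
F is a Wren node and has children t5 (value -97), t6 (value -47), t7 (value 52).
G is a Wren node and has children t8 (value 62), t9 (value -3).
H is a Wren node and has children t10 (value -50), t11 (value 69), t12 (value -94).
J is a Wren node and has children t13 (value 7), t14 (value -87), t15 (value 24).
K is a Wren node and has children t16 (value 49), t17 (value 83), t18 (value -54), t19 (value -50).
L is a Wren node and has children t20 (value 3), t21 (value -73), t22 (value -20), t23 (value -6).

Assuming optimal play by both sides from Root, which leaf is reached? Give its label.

t18

D (Wren): min(-22, 15) = -22
E (Wren): min(21, 82) = 21
A (Gita): max(-22, 21) = 21
F (Wren): min(-97, -47, 52) = -97
G (Wren): min(62, -3) = -3
H (Wren): min(-50, 69, -94) = -94
B (Gita): max(-97, -3, -94) = -3
J (Wren): min(7, -87, 24) = -87
K (Wren): min(49, 83, -54, -50) = -54
L (Wren): min(3, -73, -20, -6) = -73
C (Gita): max(-87, -54, -73) = -54
Root (Wren): min(21, -3, -54) = -54
At Root, Wren picks C (lowest: -54).
At C, Gita picks K (highest: -54).
At K, Wren picks t18 (lowest: -54).
Terminal value -54.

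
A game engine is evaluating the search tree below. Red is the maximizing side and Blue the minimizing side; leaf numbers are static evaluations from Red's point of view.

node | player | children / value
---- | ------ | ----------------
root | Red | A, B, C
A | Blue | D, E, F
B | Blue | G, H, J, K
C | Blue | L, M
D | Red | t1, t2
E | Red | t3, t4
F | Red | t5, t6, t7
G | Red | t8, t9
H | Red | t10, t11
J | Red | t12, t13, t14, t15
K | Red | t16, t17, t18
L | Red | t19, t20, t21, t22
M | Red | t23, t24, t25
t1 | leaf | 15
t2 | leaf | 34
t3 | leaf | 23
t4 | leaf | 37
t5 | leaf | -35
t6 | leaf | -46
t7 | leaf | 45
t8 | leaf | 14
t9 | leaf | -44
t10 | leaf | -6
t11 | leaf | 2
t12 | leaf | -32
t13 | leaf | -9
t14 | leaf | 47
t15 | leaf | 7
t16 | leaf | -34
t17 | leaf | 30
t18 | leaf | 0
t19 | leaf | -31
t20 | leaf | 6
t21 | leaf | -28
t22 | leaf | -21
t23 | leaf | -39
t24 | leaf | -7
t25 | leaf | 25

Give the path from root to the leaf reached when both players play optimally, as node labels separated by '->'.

root -> A -> D -> t2

D (Red): max(15, 34) = 34
E (Red): max(23, 37) = 37
F (Red): max(-35, -46, 45) = 45
A (Blue): min(34, 37, 45) = 34
G (Red): max(14, -44) = 14
H (Red): max(-6, 2) = 2
J (Red): max(-32, -9, 47, 7) = 47
K (Red): max(-34, 30, 0) = 30
B (Blue): min(14, 2, 47, 30) = 2
L (Red): max(-31, 6, -28, -21) = 6
M (Red): max(-39, -7, 25) = 25
C (Blue): min(6, 25) = 6
root (Red): max(34, 2, 6) = 34
At root, Red picks A (highest: 34).
At A, Blue picks D (lowest: 34).
At D, Red picks t2 (highest: 34).
Terminal value 34.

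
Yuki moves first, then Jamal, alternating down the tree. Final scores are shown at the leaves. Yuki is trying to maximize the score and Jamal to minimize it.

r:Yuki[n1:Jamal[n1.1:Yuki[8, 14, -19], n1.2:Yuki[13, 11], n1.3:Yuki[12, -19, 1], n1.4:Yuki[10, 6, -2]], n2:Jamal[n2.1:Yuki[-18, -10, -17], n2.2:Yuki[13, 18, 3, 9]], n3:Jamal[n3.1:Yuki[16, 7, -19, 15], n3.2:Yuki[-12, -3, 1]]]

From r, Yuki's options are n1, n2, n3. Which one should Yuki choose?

n1

n1.1 (Yuki): max(8, 14, -19) = 14
n1.2 (Yuki): max(13, 11) = 13
n1.3 (Yuki): max(12, -19, 1) = 12
n1.4 (Yuki): max(10, 6, -2) = 10
n1 (Jamal): min(14, 13, 12, 10) = 10
n2.1 (Yuki): max(-18, -10, -17) = -10
n2.2 (Yuki): max(13, 18, 3, 9) = 18
n2 (Jamal): min(-10, 18) = -10
n3.1 (Yuki): max(16, 7, -19, 15) = 16
n3.2 (Yuki): max(-12, -3, 1) = 1
n3 (Jamal): min(16, 1) = 1
r (Yuki): max(10, -10, 1) = 10
Yuki at r wants the highest of {n1=10, n2=-10, n3=1}, so chooses n1.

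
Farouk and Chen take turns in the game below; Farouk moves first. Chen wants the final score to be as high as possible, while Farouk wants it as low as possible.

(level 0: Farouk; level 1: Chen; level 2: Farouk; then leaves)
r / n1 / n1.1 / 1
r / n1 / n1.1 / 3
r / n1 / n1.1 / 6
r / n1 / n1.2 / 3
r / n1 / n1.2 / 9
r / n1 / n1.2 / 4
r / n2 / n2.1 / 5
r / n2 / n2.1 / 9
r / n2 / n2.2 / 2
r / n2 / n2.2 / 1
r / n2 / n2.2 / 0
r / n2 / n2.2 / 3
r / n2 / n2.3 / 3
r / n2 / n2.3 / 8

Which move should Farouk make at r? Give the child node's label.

n1

n1.1 (Farouk): min(1, 3, 6) = 1
n1.2 (Farouk): min(3, 9, 4) = 3
n1 (Chen): max(1, 3) = 3
n2.1 (Farouk): min(5, 9) = 5
n2.2 (Farouk): min(2, 1, 0, 3) = 0
n2.3 (Farouk): min(3, 8) = 3
n2 (Chen): max(5, 0, 3) = 5
r (Farouk): min(3, 5) = 3
Farouk at r wants the lowest of {n1=3, n2=5}, so chooses n1.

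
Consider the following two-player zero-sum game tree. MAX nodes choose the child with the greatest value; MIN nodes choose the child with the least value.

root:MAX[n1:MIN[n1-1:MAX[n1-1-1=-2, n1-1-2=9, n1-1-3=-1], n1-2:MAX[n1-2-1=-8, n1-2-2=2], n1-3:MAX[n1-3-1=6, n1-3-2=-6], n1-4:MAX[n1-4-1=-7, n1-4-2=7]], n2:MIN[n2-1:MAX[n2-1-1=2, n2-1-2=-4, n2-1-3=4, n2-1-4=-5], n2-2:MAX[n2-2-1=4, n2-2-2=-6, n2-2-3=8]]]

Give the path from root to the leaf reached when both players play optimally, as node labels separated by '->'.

root -> n2 -> n2-1 -> n2-1-3

n1-1 (MAX): max(-2, 9, -1) = 9
n1-2 (MAX): max(-8, 2) = 2
n1-3 (MAX): max(6, -6) = 6
n1-4 (MAX): max(-7, 7) = 7
n1 (MIN): min(9, 2, 6, 7) = 2
n2-1 (MAX): max(2, -4, 4, -5) = 4
n2-2 (MAX): max(4, -6, 8) = 8
n2 (MIN): min(4, 8) = 4
root (MAX): max(2, 4) = 4
At root, MAX picks n2 (highest: 4).
At n2, MIN picks n2-1 (lowest: 4).
At n2-1, MAX picks n2-1-3 (highest: 4).
Terminal value 4.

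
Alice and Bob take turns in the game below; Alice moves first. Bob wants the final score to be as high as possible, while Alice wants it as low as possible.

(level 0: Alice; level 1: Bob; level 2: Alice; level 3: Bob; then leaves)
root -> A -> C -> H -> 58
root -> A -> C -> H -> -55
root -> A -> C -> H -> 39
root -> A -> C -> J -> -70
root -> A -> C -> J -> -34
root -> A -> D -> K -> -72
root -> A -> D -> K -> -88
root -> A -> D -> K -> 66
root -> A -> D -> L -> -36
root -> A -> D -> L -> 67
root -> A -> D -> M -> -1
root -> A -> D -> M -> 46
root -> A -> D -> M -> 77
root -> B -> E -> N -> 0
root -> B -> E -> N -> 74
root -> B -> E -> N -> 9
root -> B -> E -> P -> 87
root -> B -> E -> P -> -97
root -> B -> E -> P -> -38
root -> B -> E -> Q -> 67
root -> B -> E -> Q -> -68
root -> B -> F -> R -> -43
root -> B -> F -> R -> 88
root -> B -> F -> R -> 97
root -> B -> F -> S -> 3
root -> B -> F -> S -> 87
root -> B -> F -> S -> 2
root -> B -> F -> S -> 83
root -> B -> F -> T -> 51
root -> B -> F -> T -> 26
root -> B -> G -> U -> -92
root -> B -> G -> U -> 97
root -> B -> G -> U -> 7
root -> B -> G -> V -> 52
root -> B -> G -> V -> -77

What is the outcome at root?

H (Bob): max(58, -55, 39) = 58
J (Bob): max(-70, -34) = -34
C (Alice): min(58, -34) = -34
K (Bob): max(-72, -88, 66) = 66
L (Bob): max(-36, 67) = 67
M (Bob): max(-1, 46, 77) = 77
D (Alice): min(66, 67, 77) = 66
A (Bob): max(-34, 66) = 66
N (Bob): max(0, 74, 9) = 74
P (Bob): max(87, -97, -38) = 87
Q (Bob): max(67, -68) = 67
E (Alice): min(74, 87, 67) = 67
R (Bob): max(-43, 88, 97) = 97
S (Bob): max(3, 87, 2, 83) = 87
T (Bob): max(51, 26) = 51
F (Alice): min(97, 87, 51) = 51
U (Bob): max(-92, 97, 7) = 97
V (Bob): max(52, -77) = 52
G (Alice): min(97, 52) = 52
B (Bob): max(67, 51, 52) = 67
root (Alice): min(66, 67) = 66

66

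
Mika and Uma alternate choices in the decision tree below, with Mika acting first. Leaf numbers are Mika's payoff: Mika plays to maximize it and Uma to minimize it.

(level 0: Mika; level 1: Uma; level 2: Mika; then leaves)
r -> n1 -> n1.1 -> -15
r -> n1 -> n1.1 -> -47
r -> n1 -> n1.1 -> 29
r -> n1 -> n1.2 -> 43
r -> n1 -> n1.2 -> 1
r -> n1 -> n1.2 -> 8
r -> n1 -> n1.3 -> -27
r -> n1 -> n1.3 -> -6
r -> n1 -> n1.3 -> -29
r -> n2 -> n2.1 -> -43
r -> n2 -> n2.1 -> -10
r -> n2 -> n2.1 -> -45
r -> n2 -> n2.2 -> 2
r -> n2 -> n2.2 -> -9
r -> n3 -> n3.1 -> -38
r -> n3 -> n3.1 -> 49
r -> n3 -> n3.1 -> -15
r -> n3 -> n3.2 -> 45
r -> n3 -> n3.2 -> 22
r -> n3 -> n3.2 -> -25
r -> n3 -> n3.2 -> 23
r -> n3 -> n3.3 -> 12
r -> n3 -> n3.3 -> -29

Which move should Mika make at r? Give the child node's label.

n1.1 (Mika): max(-15, -47, 29) = 29
n1.2 (Mika): max(43, 1, 8) = 43
n1.3 (Mika): max(-27, -6, -29) = -6
n1 (Uma): min(29, 43, -6) = -6
n2.1 (Mika): max(-43, -10, -45) = -10
n2.2 (Mika): max(2, -9) = 2
n2 (Uma): min(-10, 2) = -10
n3.1 (Mika): max(-38, 49, -15) = 49
n3.2 (Mika): max(45, 22, -25, 23) = 45
n3.3 (Mika): max(12, -29) = 12
n3 (Uma): min(49, 45, 12) = 12
r (Mika): max(-6, -10, 12) = 12
Mika at r wants the highest of {n1=-6, n2=-10, n3=12}, so chooses n3.

n3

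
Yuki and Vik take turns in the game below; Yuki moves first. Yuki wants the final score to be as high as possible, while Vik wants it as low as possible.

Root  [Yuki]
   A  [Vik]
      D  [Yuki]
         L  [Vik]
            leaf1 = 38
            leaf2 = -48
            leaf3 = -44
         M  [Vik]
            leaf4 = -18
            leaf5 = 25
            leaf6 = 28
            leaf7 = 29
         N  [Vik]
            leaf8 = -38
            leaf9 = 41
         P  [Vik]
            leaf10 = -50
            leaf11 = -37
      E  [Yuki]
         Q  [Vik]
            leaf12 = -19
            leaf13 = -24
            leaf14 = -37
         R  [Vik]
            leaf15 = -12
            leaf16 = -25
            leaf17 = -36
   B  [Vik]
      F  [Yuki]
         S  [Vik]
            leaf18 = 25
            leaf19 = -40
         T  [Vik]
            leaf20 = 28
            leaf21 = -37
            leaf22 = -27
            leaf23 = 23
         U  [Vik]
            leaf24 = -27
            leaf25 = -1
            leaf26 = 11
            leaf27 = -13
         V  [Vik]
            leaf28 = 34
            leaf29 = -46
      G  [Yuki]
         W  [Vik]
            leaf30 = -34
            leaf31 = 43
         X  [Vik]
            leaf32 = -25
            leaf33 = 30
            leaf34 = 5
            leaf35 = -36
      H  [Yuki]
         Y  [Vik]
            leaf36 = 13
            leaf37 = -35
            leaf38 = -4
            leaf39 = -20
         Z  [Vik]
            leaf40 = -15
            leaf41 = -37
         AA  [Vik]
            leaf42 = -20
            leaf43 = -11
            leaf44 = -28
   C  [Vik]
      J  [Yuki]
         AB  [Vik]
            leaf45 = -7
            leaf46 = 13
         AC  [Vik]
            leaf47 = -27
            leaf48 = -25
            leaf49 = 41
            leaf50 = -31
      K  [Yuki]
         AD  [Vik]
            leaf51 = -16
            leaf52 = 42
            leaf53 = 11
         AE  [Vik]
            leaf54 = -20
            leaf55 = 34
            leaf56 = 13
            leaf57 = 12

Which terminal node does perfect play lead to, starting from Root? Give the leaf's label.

leaf51

L (Vik): min(38, -48, -44) = -48
M (Vik): min(-18, 25, 28, 29) = -18
N (Vik): min(-38, 41) = -38
P (Vik): min(-50, -37) = -50
D (Yuki): max(-48, -18, -38, -50) = -18
Q (Vik): min(-19, -24, -37) = -37
R (Vik): min(-12, -25, -36) = -36
E (Yuki): max(-37, -36) = -36
A (Vik): min(-18, -36) = -36
S (Vik): min(25, -40) = -40
T (Vik): min(28, -37, -27, 23) = -37
U (Vik): min(-27, -1, 11, -13) = -27
V (Vik): min(34, -46) = -46
F (Yuki): max(-40, -37, -27, -46) = -27
W (Vik): min(-34, 43) = -34
X (Vik): min(-25, 30, 5, -36) = -36
G (Yuki): max(-34, -36) = -34
Y (Vik): min(13, -35, -4, -20) = -35
Z (Vik): min(-15, -37) = -37
AA (Vik): min(-20, -11, -28) = -28
H (Yuki): max(-35, -37, -28) = -28
B (Vik): min(-27, -34, -28) = -34
AB (Vik): min(-7, 13) = -7
AC (Vik): min(-27, -25, 41, -31) = -31
J (Yuki): max(-7, -31) = -7
AD (Vik): min(-16, 42, 11) = -16
AE (Vik): min(-20, 34, 13, 12) = -20
K (Yuki): max(-16, -20) = -16
C (Vik): min(-7, -16) = -16
Root (Yuki): max(-36, -34, -16) = -16
At Root, Yuki picks C (highest: -16).
At C, Vik picks K (lowest: -16).
At K, Yuki picks AD (highest: -16).
At AD, Vik picks leaf51 (lowest: -16).
Terminal value -16.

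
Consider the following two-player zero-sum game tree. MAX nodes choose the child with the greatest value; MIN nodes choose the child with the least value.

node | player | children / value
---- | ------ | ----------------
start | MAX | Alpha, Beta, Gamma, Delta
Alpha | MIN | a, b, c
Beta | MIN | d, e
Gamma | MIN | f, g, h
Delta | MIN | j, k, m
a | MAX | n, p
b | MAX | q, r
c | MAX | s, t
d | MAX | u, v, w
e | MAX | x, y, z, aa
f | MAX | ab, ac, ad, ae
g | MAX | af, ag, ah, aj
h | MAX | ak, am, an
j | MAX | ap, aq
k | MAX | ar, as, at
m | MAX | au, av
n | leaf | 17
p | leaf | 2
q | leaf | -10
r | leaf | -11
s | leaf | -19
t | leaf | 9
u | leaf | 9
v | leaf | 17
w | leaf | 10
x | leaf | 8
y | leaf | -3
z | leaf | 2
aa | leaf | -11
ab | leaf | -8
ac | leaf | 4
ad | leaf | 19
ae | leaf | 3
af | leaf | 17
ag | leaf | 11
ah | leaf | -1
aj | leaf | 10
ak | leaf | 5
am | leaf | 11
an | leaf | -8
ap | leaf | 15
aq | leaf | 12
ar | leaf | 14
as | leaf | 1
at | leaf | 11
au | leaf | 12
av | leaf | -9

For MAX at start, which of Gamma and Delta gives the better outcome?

f (MAX): max(-8, 4, 19, 3) = 19
g (MAX): max(17, 11, -1, 10) = 17
h (MAX): max(5, 11, -8) = 11
Gamma (MIN): min(19, 17, 11) = 11
j (MAX): max(15, 12) = 15
k (MAX): max(14, 1, 11) = 14
m (MAX): max(12, -9) = 12
Delta (MIN): min(15, 14, 12) = 12
MAX prefers the higher value; Gamma=11, Delta=12. Delta is better since 12 > 11.

Delta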